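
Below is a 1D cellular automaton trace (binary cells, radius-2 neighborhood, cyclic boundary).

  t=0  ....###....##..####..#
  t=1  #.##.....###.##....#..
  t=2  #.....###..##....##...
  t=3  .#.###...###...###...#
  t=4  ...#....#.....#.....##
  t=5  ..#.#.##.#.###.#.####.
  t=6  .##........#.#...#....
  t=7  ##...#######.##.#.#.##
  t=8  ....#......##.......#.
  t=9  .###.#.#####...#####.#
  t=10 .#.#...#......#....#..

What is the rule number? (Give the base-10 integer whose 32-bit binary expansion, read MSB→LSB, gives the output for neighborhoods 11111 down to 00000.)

  #####|.  b31=0 t=7,i=7
  ####.|.  b30=0 t=0,i=17
  ###.#|#  b29=1 t=1,i=11
  ###..|.  b28=0 t=0,i=6
  ##.##|#  b27=1 t=1,i=12
  ##.#.|.  b26=0 t=5,i=8
  ##..#|#  b25=1 t=0,i=13
  ##...|.  b24=0 t=0,i=7
  #.###|#  b23=1 t=3,i=3
  #.##.|.  b22=0 t=1,i=2
  #.#.#|.  b21=0 t=3,i=1
  #.#..|#  b20=1 t=6,i=13
  #..##|#  b19=1 t=0,i=14
  #..#.|.  b18=0 t=0,i=20
  #...#|.  b17=0 t=2,i=20
  #....|.  b16=0 t=0,i=1
  .####|.  b15=0 t=0,i=16
  .###.|.  b14=0 t=0,i=5
  .##.#|.  b13=0 t=5,i=7
  .##..|.  b12=0 t=0,i=12
  .#.##|.  b11=0 t=1,i=1
  .#.#.|.  b10=0 t=3,i=0
  .#..#|.  b9=0 t=1,i=20
  .#...|#  b8=1 t=0,i=0
  ..###|.  b7=0 t=0,i=4
  ..##.|#  b6=1 t=0,i=11
  ..#.#|#  b5=1 t=1,i=0
  ..#..|.  b4=0 t=0,i=21
  ...##|#  b3=1 t=0,i=3
  ...#.|#  b2=1 t=1,i=18
  ....#|#  b1=1 t=0,i=2
  .....|#  b0=1 t=1,i=6
  bits 00101010100110000000000101101111 = 714604911

714604911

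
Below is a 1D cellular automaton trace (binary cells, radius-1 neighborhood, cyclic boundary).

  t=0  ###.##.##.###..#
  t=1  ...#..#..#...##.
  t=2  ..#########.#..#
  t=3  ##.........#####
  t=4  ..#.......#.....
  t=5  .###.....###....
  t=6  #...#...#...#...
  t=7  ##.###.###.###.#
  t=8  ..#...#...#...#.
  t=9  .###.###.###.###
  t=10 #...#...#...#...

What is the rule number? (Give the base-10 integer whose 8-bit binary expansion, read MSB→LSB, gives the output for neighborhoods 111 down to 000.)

54

  [7] ### => .  t=0,i=0
  [6] ##. => .  t=0,i=2
  [5] #.# => #  t=0,i=3
  [4] #.. => #  t=0,i=13
  [3] .## => .  t=0,i=4
  [2] .#. => #  t=1,i=3
  [1] ..# => #  t=0,i=14
  [0] ... => .  t=1,i=0
  bits 00110110 = 54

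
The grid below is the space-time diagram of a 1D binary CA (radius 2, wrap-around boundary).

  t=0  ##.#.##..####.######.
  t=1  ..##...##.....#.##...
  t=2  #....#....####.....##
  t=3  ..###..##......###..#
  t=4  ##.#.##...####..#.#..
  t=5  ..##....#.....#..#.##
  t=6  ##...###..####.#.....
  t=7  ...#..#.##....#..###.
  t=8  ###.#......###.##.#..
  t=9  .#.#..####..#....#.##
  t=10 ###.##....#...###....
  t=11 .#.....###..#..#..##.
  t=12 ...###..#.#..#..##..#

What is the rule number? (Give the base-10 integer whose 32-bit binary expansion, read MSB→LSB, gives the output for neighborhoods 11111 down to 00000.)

  nb #####: next=#  (t=0,i=16, bit31=1)
  nb ####.: next=.  (t=0,i=11, bit30=0)
  nb ###.#: next=.  (t=0,i=12, bit29=0)
  nb ###..: next=.  (t=2,i=0, bit28=0)
  nb ##.##: next=.  (t=0,i=13, bit27=0)
  nb ##.#.: next=#  (t=0,i=2, bit26=1)
  nb ##..#: next=#  (t=0,i=7, bit25=1)
  nb ##...: next=.  (t=1,i=4, bit24=0)
  nb #.###: next=#  (t=0,i=14, bit23=1)
  nb #.##.: next=.  (t=0,i=0, bit22=0)
  nb #.#.#: next=#  (t=0,i=3, bit21=1)
  nb #.#..: next=.  (t=4,i=18, bit20=0)
  nb #..##: next=#  (t=0,i=8, bit19=1)
  nb #..#.: next=.  (t=3,i=19, bit18=0)
  nb #...#: next=#  (t=1,i=5, bit17=1)
  nb #....: next=#  (t=1,i=10, bit16=1)
  nb .####: next=.  (t=0,i=10, bit15=0)
  nb .###.: next=#  (t=2,i=20, bit14=1)
  nb .##.#: next=.  (t=0,i=1, bit13=0)
  nb .##..: next=.  (t=0,i=6, bit12=0)
  nb .#.##: next=.  (t=0,i=4, bit11=0)
  nb .#.#.: next=#  (t=4,i=17, bit10=1)
  nb .#..#: next=#  (t=3,i=0, bit9=1)
  nb .#...: next=.  (t=2,i=6, bit8=0)
  nb ..###: next=.  (t=0,i=9, bit7=0)
  nb ..##.: next=.  (t=1,i=2, bit6=0)
  nb ..#.#: next=.  (t=1,i=14, bit5=0)
  nb ..#..: next=.  (t=2,i=5, bit4=0)
  nb ...##: next=.  (t=1,i=1, bit3=0)
  nb ...#.: next=#  (t=1,i=13, bit2=1)
  nb ....#: next=#  (t=1,i=0, bit1=1)
  nb .....: next=#  (t=1,i=11, bit0=1)
  bits 10000110101010110100011000000111 = 2259371527

2259371527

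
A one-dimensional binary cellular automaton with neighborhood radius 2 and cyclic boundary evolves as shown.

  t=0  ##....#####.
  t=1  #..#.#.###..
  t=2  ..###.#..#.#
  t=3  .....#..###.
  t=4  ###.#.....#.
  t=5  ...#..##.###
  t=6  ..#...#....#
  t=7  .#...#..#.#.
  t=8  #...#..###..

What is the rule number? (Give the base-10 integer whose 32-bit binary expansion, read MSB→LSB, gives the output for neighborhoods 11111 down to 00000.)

3561327725

  #####|#  b31=1 t=0,i=8
  ####.|#  b30=1 t=0,i=9
  ###.#|.  b29=0 t=0,i=10
  ###..|#  b28=1 t=1,i=9
  ##.##|.  b27=0 t=0,i=11
  ##.#.|#  b26=1 t=2,i=5
  ##..#|.  b25=0 t=1,i=10
  ##...|.  b24=0 t=0,i=2
  #.###|.  b23=0 t=1,i=7
  #.##.|#  b22=1 t=0,i=0
  #.#.#|.  b21=0 t=1,i=5
  #.#..|.  b20=0 t=2,i=6
  #..##|.  b19=0 t=2,i=1
  #..#.|#  b18=1 t=1,i=2
  #...#|.  b17=0 t=5,i=1
  #....|#  b16=1 t=0,i=3
  .####|#  b15=1 t=0,i=7
  .###.|.  b14=0 t=1,i=8
  .##.#|.  b13=0 t=5,i=7
  .##..|.  b12=0 t=0,i=1
  .#.##|#  b11=1 t=1,i=6
  .#.#.|#  b10=1 t=1,i=4
  .#..#|.  b9=0 t=1,i=1
  .#...|.  b8=0 t=4,i=5
  ..###|.  b7=0 t=0,i=6
  ..##.|#  b6=1 t=5,i=6
  ..#.#|#  b5=1 t=1,i=3
  ..#..|.  b4=0 t=1,i=0
  ...##|#  b3=1 t=0,i=5
  ...#.|#  b2=1 t=3,i=4
  ....#|.  b1=0 t=0,i=4
  .....|#  b0=1 t=3,i=1
  bits 11010100010001011000110001101101 = 3561327725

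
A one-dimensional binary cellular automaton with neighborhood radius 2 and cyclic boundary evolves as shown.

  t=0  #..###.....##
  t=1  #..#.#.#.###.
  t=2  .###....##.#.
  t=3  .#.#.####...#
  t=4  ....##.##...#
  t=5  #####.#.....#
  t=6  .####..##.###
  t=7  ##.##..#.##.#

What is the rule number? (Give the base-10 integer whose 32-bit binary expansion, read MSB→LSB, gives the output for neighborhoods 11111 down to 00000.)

4169468922

  [31] ##### => #  t=5,i=1
  [30] ####. => #  t=3,i=7
  [29] ###.# => #  t=1,i=11
  [28] ###.. => #  t=0,i=0
  [27] ##.## => #  t=4,i=6
  [26] ##.#. => .  t=1,i=12
  [25] ##..# => .  t=0,i=1
  [24] ##... => .  t=0,i=6
  [23] #.### => #  t=1,i=9
  [22] #.##. => .  t=4,i=7
  [21] #.#.# => .  t=1,i=5
  [20] #.#.. => .  t=1,i=0
  [19] #..## => .  t=0,i=2
  [18] #..#. => #  t=1,i=2
  [17] #...# => .  t=3,i=10
  [16] #.... => #  t=0,i=7
  [15] .#### => .  t=3,i=6
  [14] .###. => .  t=0,i=4
  [13] .##.# => .  t=2,i=9
  [12] .##.. => .  t=4,i=8
  [11] .#.## => #  t=1,i=8
  [10] .#.#. => .  t=1,i=4
  [9] .#..# => #  t=1,i=1
  [8] .#... => #  t=4,i=0
  [7] ..### => #  t=0,i=3
  [6] ..##. => #  t=2,i=8
  [5] ..#.# => #  t=1,i=3
  [4] ..#.. => #  t=4,i=12
  [3] ...## => #  t=0,i=10
  [2] ...#. => .  t=3,i=11
  [1] ....# => #  t=0,i=9
  [0] ..... => .  t=0,i=8
  bits 11111000100001010000101111111010 = 4169468922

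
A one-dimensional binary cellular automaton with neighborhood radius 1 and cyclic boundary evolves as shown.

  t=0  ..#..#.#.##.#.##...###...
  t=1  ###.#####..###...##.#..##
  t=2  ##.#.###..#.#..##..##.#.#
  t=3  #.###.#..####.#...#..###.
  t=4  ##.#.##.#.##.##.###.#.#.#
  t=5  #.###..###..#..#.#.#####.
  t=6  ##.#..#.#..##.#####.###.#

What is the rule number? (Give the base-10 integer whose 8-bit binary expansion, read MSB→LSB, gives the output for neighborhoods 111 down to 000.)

167

  ###|#  b7=1 t=0,i=20
  ##.|.  b6=0 t=0,i=10
  #.#|#  b5=1 t=0,i=6
  #..|.  b4=0 t=0,i=3
  .##|.  b3=0 t=0,i=9
  .#.|#  b2=1 t=0,i=2
  ..#|#  b1=1 t=0,i=1
  ...|#  b0=1 t=0,i=0
  bits 10100111 = 167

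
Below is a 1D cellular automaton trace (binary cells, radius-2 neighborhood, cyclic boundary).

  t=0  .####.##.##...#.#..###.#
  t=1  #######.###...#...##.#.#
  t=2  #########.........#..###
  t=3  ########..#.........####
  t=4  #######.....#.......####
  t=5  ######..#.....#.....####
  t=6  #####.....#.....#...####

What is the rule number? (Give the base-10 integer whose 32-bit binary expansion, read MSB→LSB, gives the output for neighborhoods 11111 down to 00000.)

  [31] ##### => #  t=1,i=1
  [30] ####. => #  t=0,i=3
  [29] ###.# => #  t=0,i=4
  [28] ###.. => .  t=1,i=10
  [27] ##.## => #  t=0,i=5
  [26] ##.#. => .  t=0,i=22
  [25] ##..# => .  t=3,i=8
  [24] ##... => .  t=0,i=11
  [23] #.### => #  t=0,i=1
  [22] #.##. => #  t=0,i=6
  [21] #.#.# => #  t=0,i=23
  [20] #.#.. => .  t=0,i=16
  [19] #..## => #  t=0,i=18
  [18] #..#. => .  t=3,i=9
  [17] #...# => .  t=0,i=12
  [16] #.... => #  t=2,i=10
  [15] .#### => #  t=0,i=2
  [14] .###. => .  t=0,i=20
  [13] .##.# => .  t=0,i=7
  [12] .##.. => #  t=0,i=10
  [11] .#.## => #  t=0,i=0
  [10] .#.#. => .  t=0,i=15
  [9] .#..# => .  t=0,i=17
  [8] .#... => .  t=1,i=15
  [7] ..### => #  t=0,i=19
  [6] ..##. => #  t=1,i=18
  [5] ..#.# => #  t=0,i=14
  [4] ..#.. => .  t=1,i=14
  [3] ...## => .  t=1,i=17
  [2] ...#. => .  t=0,i=13
  [1] ....# => .  t=2,i=16
  [0] ..... => .  t=2,i=11
  bits 11101000111010011001100011100000 = 3907623136

3907623136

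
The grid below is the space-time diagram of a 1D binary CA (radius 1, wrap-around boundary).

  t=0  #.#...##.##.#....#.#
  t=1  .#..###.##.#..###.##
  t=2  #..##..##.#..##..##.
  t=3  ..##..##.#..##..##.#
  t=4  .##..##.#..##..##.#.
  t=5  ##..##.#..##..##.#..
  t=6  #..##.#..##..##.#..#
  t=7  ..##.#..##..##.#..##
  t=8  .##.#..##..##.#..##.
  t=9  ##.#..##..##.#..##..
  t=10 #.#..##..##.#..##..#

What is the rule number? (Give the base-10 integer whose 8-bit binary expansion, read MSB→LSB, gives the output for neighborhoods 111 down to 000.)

43

  nb ###: next=.  (t=1,i=5, bit7=0)
  nb ##.: next=.  (t=0,i=0, bit6=0)
  nb #.#: next=#  (t=0,i=1, bit5=1)
  nb #..: next=.  (t=0,i=3, bit4=0)
  nb .##: next=#  (t=0,i=6, bit3=1)
  nb .#.: next=.  (t=0,i=2, bit2=0)
  nb ..#: next=#  (t=0,i=5, bit1=1)
  nb ...: next=#  (t=0,i=4, bit0=1)
  bits 00101011 = 43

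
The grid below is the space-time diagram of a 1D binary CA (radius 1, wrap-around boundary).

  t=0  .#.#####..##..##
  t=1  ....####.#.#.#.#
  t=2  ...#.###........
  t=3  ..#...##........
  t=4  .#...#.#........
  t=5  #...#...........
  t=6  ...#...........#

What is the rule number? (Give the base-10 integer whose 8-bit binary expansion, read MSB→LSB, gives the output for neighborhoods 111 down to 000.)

194

  ### -> #   bit 7 = 1  t=0,i=4
  ##. -> #   bit 6 = 1  t=0,i=7
  #.# -> .   bit 5 = 0  t=0,i=0
  #.. -> .   bit 4 = 0  t=0,i=8
  .## -> .   bit 3 = 0  t=0,i=3
  .#. -> .   bit 2 = 0  t=0,i=1
  ..# -> #   bit 1 = 1  t=0,i=9
  ... -> .   bit 0 = 0  t=1,i=1
  bits 11000010 = 194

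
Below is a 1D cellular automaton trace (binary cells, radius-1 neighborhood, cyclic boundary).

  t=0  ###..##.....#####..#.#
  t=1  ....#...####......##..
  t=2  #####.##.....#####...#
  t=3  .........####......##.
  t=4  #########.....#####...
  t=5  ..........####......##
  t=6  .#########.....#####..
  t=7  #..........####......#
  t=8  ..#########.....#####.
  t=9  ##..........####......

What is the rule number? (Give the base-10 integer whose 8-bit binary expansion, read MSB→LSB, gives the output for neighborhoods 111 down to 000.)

7

  [7] ### => .  t=0,i=0
  [6] ##. => .  t=0,i=2
  [5] #.# => .  t=0,i=20
  [4] #.. => .  t=0,i=3
  [3] .## => .  t=0,i=5
  [2] .#. => #  t=0,i=19
  [1] ..# => #  t=0,i=4
  [0] ... => #  t=0,i=8
  bits 00000111 = 7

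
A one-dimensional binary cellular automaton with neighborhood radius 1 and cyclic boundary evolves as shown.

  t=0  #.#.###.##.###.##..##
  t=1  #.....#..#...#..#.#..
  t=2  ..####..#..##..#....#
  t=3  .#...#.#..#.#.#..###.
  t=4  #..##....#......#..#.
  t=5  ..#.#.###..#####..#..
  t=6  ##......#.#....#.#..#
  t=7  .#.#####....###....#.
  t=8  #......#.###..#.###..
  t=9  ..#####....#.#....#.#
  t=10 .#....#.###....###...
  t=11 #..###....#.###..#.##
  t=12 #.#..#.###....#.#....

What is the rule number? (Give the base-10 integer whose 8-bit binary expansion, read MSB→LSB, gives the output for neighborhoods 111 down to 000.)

  ### -> .   bit 7 = 0  t=0,i=5
  ##. -> #   bit 6 = 1  t=0,i=0
  #.# -> .   bit 5 = 0  t=0,i=1
  #.. -> .   bit 4 = 0  t=0,i=17
  .## -> .   bit 3 = 0  t=0,i=4
  .#. -> .   bit 2 = 0  t=0,i=2
  ..# -> #   bit 1 = 1  t=0,i=18
  ... -> #   bit 0 = 1  t=1,i=2
  bits 01000011 = 67

67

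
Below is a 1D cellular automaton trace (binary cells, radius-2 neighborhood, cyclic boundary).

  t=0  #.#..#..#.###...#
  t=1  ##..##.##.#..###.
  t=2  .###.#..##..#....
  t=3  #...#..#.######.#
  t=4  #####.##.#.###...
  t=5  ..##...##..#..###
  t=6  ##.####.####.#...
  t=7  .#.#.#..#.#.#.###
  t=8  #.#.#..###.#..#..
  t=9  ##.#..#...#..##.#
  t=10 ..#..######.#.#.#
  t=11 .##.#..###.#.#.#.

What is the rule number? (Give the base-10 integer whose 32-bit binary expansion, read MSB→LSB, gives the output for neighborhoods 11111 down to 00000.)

3348051262

  [31] ##### => #  t=3,i=11
  [30] ####. => #  t=3,i=13
  [29] ###.# => .  t=1,i=15
  [28] ###.. => .  t=0,i=12
  [27] ##.## => .  t=1,i=6
  [26] ##.#. => #  t=0,i=1
  [25] ##..# => #  t=1,i=2
  [24] ##... => #  t=0,i=13
  [23] #.### => #  t=0,i=10
  [22] #.##. => .  t=1,i=0
  [21] #.#.# => .  t=4,i=9
  [20] #.#.. => .  t=0,i=2
  [19] #..## => #  t=1,i=3
  [18] #..#. => #  t=0,i=4
  [17] #...# => #  t=0,i=14
  [16] #.... => #  t=2,i=14
  [15] .#### => .  t=3,i=10
  [14] .###. => .  t=0,i=11
  [13] .##.# => #  t=0,i=0
  [12] .##.. => #  t=1,i=1
  [11] .#.## => .  t=0,i=9
  [10] .#.#. => #  t=7,i=2
  [9] .#..# => .  t=0,i=3
  [8] .#... => #  t=2,i=13
  [7] ..### => .  t=1,i=13
  [6] ..##. => .  t=0,i=16
  [5] ..#.# => #  t=0,i=8
  [4] ..#.. => #  t=0,i=5
  [3] ...## => #  t=0,i=15
  [2] ...#. => #  t=3,i=3
  [1] ....# => #  t=2,i=16
  [0] ..... => .  t=2,i=15
  bits 11000111100011110011010100111110 = 3348051262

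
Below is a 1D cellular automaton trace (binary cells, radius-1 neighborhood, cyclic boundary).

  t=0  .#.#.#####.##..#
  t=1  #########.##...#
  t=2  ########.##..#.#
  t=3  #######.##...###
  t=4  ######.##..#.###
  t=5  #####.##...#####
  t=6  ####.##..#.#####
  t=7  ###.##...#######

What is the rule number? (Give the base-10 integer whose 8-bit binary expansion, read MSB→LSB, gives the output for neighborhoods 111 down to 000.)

  nb ###: next=#  (t=0,i=6, bit7=1)
  nb ##.: next=.  (t=0,i=9, bit6=0)
  nb #.#: next=#  (t=0,i=0, bit5=1)
  nb #..: next=.  (t=0,i=13, bit4=0)
  nb .##: next=#  (t=0,i=5, bit3=1)
  nb .#.: next=#  (t=0,i=1, bit2=1)
  nb ..#: next=.  (t=0,i=14, bit1=0)
  nb ...: next=#  (t=1,i=13, bit0=1)
  bits 10101101 = 173

173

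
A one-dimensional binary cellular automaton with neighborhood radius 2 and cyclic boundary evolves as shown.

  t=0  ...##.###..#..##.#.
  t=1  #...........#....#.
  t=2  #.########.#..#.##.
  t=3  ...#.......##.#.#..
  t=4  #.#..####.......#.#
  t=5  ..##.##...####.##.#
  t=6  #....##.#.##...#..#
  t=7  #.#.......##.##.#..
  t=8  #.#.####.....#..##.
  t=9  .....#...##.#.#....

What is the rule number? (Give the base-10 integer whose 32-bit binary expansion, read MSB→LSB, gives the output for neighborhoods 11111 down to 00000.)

5477029

  ##### -> .   bit 31 = 0  t=2,i=4
  ####. -> .   bit 30 = 0  t=2,i=8
  ###.# -> .   bit 29 = 0  t=2,i=9
  ###.. -> .   bit 28 = 0  t=0,i=8
  ##.## -> .   bit 27 = 0  t=0,i=5
  ##.#. -> .   bit 26 = 0  t=0,i=16
  ##..# -> .   bit 25 = 0  t=0,i=9
  ##... -> .   bit 24 = 0  t=4,i=9
  #.### -> .   bit 23 = 0  t=0,i=6
  #.##. -> #   bit 22 = 1  t=2,i=16
  #.#.# -> .   bit 21 = 0  t=2,i=0
  #.#.. -> #   bit 20 = 1  t=0,i=17
  #..## -> .   bit 19 = 0  t=0,i=13
  #..#. -> .   bit 18 = 0  t=0,i=10
  #...# -> #   bit 17 = 1  t=5,i=8
  #.... -> #   bit 16 = 1  t=0,i=0
  .#### -> #   bit 15 = 1  t=2,i=3
  .###. -> .   bit 14 = 0  t=0,i=7
  .##.# -> .   bit 13 = 0  t=0,i=4
  .##.. -> #   bit 12 = 1  t=5,i=6
  .#.## -> .   bit 11 = 0  t=2,i=1
  .#.#. -> .   bit 10 = 0  t=1,i=18
  .#..# -> #   bit 9 = 1  t=0,i=12
  .#... -> .   bit 8 = 0  t=0,i=18
  ..### -> #   bit 7 = 1  t=4,i=5
  ..##. -> .   bit 6 = 0  t=0,i=3
  ..#.# -> #   bit 5 = 1  t=1,i=17
  ..#.. -> .   bit 4 = 0  t=0,i=11
  ...## -> .   bit 3 = 0  t=0,i=2
  ...#. -> #   bit 2 = 1  t=1,i=11
  ....# -> .   bit 1 = 0  t=0,i=1
  ..... -> #   bit 0 = 1  t=1,i=3
  bits 00000000010100111001001010100101 = 5477029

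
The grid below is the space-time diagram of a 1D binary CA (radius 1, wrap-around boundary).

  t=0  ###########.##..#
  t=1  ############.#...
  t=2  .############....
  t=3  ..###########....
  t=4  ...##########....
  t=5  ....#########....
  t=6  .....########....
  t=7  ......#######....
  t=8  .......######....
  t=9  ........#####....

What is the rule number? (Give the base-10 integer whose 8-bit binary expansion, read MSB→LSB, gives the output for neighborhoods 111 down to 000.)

224

  [7] ### => #  t=0,i=0
  [6] ##. => #  t=0,i=10
  [5] #.# => #  t=0,i=11
  [4] #.. => .  t=0,i=14
  [3] .## => .  t=0,i=12
  [2] .#. => .  t=1,i=13
  [1] ..# => .  t=0,i=15
  [0] ... => .  t=1,i=15
  bits 11100000 = 224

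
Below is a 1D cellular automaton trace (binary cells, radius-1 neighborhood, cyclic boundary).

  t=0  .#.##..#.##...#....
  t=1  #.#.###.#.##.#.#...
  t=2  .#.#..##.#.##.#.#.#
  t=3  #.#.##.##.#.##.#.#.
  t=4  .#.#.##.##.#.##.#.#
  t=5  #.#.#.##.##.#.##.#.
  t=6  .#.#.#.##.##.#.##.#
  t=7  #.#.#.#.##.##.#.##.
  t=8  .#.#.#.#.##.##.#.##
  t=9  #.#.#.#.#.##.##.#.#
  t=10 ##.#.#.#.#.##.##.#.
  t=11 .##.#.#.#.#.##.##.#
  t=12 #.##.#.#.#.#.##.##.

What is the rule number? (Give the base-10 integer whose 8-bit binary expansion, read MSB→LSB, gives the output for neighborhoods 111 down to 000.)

114

  [7] ### => .  t=1,i=5
  [6] ##. => #  t=0,i=4
  [5] #.# => #  t=0,i=2
  [4] #.. => #  t=0,i=5
  [3] .## => .  t=0,i=3
  [2] .#. => .  t=0,i=1
  [1] ..# => #  t=0,i=0
  [0] ... => .  t=0,i=12
  bits 01110010 = 114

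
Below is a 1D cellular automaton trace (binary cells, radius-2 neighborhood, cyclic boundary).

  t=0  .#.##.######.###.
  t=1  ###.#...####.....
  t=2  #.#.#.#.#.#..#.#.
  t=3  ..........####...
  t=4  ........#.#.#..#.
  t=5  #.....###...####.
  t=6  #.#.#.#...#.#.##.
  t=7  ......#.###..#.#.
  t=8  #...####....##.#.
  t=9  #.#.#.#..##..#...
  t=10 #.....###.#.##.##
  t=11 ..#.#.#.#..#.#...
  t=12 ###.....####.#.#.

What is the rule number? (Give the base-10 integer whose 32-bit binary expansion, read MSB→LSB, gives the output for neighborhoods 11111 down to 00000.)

  nb #####: next=#  (t=0,i=8, bit31=1)
  nb ####.: next=#  (t=0,i=10, bit30=1)
  nb ###.#: next=#  (t=0,i=11, bit29=1)
  nb ###..: next=.  (t=0,i=15, bit28=0)
  nb ##.##: next=.  (t=0,i=5, bit27=0)
  nb ##.#.: next=.  (t=1,i=3, bit26=0)
  nb ##..#: next=.  (t=0,i=16, bit25=0)
  nb ##...: next=.  (t=1,i=12, bit24=0)
  nb #.###: next=.  (t=0,i=6, bit23=0)
  nb #.##.: next=.  (t=0,i=3, bit22=0)
  nb #.#.#: next=.  (t=2,i=0, bit21=0)
  nb #.#..: next=#  (t=1,i=4, bit20=1)
  nb #..##: next=#  (t=9,i=8, bit19=1)
  nb #..#.: next=#  (t=0,i=0, bit18=1)
  nb #...#: next=#  (t=1,i=6, bit17=1)
  nb #....: next=#  (t=1,i=13, bit16=1)
  nb .####: next=.  (t=0,i=7, bit15=0)
  nb .###.: next=.  (t=0,i=14, bit14=0)
  nb .##.#: next=#  (t=0,i=4, bit13=1)
  nb .##..: next=#  (t=9,i=10, bit12=1)
  nb .#.##: next=#  (t=0,i=2, bit11=1)
  nb .#.#.: next=.  (t=2,i=1, bit10=0)
  nb .#..#: next=#  (t=2,i=11, bit9=1)
  nb .#...: next=.  (t=1,i=5, bit8=0)
  nb ..###: next=#  (t=1,i=0, bit7=1)
  nb ..##.: next=.  (t=8,i=12, bit6=0)
  nb ..#.#: next=#  (t=0,i=1, bit5=1)
  nb ..#..: next=#  (t=4,i=15, bit4=1)
  nb ...##: next=.  (t=1,i=7, bit3=0)
  nb ...#.: next=#  (t=4,i=7, bit2=1)
  nb ....#: next=#  (t=1,i=15, bit1=1)
  nb .....: next=.  (t=1,i=14, bit0=0)
  bits 11100000000111110011101010110110 = 3760143030

3760143030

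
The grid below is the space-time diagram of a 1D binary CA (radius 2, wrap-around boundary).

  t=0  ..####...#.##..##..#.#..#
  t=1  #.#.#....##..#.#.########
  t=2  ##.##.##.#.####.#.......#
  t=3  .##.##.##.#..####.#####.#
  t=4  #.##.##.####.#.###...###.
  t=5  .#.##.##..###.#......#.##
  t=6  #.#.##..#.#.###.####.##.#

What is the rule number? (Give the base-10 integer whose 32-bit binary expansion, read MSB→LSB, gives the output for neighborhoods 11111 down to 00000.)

1846882035

  #####|.  b31=0 t=1,i=19
  ####.|#  b30=1 t=0,i=4
  ###.#|#  b29=1 t=1,i=0
  ###..|.  b28=0 t=0,i=5
  ##.##|#  b27=1 t=2,i=2
  ##.#.|#  b26=1 t=1,i=1
  ##..#|#  b25=1 t=0,i=13
  ##...|.  b24=0 t=0,i=6
  #.###|.  b23=0 t=1,i=17
  #.##.|.  b22=0 t=0,i=11
  #.#.#|.  b21=0 t=1,i=2
  #.#..|#  b20=1 t=0,i=21
  #..##|.  b19=0 t=0,i=1
  #..#.|#  b18=1 t=0,i=18
  #...#|.  b17=0 t=0,i=7
  #....|#  b16=1 t=1,i=6
  .####|.  b15=0 t=0,i=3
  .###.|.  b14=0 t=2,i=0
  .##.#|#  b13=1 t=2,i=4
  .##..|.  b12=0 t=0,i=12
  .#.##|#  b11=1 t=0,i=10
  .#.#.|#  b10=1 t=0,i=20
  .#..#|#  b9=1 t=0,i=0
  .#...|.  b8=0 t=1,i=5
  ..###|#  b7=1 t=0,i=2
  ..##.|#  b6=1 t=0,i=15
  ..#.#|#  b5=1 t=0,i=9
  ..#..|#  b4=1 t=0,i=24
  ...##|.  b3=0 t=1,i=8
  ...#.|.  b2=0 t=0,i=8
  ....#|#  b1=1 t=1,i=7
  .....|#  b0=1 t=2,i=19
  bits 01101110000101010010111011110011 = 1846882035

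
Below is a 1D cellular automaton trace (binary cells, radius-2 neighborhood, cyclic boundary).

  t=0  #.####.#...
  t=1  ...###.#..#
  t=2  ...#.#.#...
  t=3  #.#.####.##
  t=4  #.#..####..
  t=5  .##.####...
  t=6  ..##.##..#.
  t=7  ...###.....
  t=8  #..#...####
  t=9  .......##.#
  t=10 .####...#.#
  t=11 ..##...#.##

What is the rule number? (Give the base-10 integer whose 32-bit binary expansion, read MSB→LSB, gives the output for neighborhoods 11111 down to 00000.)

  [31] ##### => .  t=8,i=9
  [30] ####. => #  t=0,i=4
  [29] ###.# => #  t=0,i=5
  [28] ###.. => .  t=4,i=8
  [27] ##.## => #  t=3,i=8
  [26] ##.#. => .  t=0,i=6
  [25] ##..# => .  t=4,i=9
  [24] ##... => .  t=5,i=8
  [23] #.### => .  t=0,i=2
  [22] #.##. => #  t=6,i=5
  [21] #.#.# => #  t=2,i=5
  [20] #.#.. => #  t=0,i=7
  [19] #..## => #  t=4,i=4
  [18] #..#. => .  t=1,i=9
  [17] #...# => .  t=0,i=9
  [16] #.... => #  t=2,i=9
  [15] .#### => #  t=0,i=3
  [14] .###. => .  t=1,i=4
  [13] .##.# => #  t=5,i=2
  [12] .##.. => .  t=6,i=6
  [11] .#.## => .  t=0,i=1
  [10] .#.#. => #  t=2,i=4
  [9] .#..# => .  t=1,i=8
  [8] .#... => .  t=0,i=8
  [7] ..### => #  t=1,i=3
  [6] ..##. => .  t=5,i=1
  [5] ..#.# => .  t=0,i=0
  [4] ..#.. => .  t=1,i=10
  [3] ...## => .  t=1,i=2
  [2] ...#. => #  t=0,i=10
  [1] ....# => .  t=2,i=1
  [0] ..... => #  t=2,i=0
  bits 01101000011110011010010010000101 = 1752802437

1752802437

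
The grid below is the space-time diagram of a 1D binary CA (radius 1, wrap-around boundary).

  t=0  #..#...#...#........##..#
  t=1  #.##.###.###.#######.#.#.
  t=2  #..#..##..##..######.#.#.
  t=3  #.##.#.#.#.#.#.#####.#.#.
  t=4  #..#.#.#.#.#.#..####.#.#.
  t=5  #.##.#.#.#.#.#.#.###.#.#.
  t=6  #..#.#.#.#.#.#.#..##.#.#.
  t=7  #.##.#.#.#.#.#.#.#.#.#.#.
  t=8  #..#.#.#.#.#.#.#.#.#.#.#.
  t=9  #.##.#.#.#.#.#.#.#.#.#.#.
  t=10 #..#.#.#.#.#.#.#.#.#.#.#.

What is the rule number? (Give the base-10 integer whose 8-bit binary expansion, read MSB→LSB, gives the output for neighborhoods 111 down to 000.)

199

  [7] ### => #  t=1,i=6
  [6] ##. => #  t=0,i=0
  [5] #.# => .  t=1,i=1
  [4] #.. => .  t=0,i=1
  [3] .## => .  t=0,i=20
  [2] .#. => #  t=0,i=3
  [1] ..# => #  t=0,i=2
  [0] ... => #  t=0,i=5
  bits 11000111 = 199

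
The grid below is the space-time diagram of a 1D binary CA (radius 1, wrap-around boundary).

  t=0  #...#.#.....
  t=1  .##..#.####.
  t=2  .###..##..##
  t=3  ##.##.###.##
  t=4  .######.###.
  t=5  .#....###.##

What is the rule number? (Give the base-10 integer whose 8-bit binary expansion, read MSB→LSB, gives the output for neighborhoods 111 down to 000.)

  ###|.  b7=0 t=1,i=8
  ##.|#  b6=1 t=1,i=2
  #.#|#  b5=1 t=0,i=5
  #..|#  b4=1 t=0,i=1
  .##|#  b3=1 t=1,i=1
  .#.|.  b2=0 t=0,i=0
  ..#|.  b1=0 t=0,i=3
  ...|#  b0=1 t=0,i=2
  bits 01111001 = 121

121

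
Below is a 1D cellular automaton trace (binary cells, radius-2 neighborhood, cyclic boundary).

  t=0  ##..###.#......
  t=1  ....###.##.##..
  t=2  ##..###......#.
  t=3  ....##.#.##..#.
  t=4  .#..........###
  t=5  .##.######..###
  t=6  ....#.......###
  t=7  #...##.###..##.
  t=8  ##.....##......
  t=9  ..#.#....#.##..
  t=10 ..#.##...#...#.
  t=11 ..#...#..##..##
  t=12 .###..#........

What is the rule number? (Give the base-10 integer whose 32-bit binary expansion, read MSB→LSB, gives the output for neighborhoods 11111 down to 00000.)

563364273

  nb #####: next=.  (t=5,i=6, bit31=0)
  nb ####.: next=.  (t=5,i=8, bit30=0)
  nb ###.#: next=#  (t=0,i=6, bit29=1)
  nb ###..: next=.  (t=2,i=6, bit28=0)
  nb ##.##: next=.  (t=1,i=7, bit27=0)
  nb ##.#.: next=.  (t=0,i=7, bit26=0)
  nb ##..#: next=.  (t=0,i=2, bit25=0)
  nb ##...: next=#  (t=1,i=13, bit24=1)
  nb #.###: next=#  (t=5,i=4, bit23=1)
  nb #.##.: next=.  (t=1,i=8, bit22=0)
  nb #.#.#: next=.  (t=3,i=7, bit21=0)
  nb #.#..: next=#  (t=0,i=8, bit20=1)
  nb #..##: next=.  (t=0,i=3, bit19=0)
  nb #..#.: next=#  (t=3,i=12, bit18=1)
  nb #...#: next=.  (t=7,i=2, bit17=0)
  nb #....: next=.  (t=0,i=10, bit16=0)
  nb .####: next=.  (t=5,i=5, bit15=0)
  nb .###.: next=#  (t=0,i=5, bit14=1)
  nb .##.#: next=.  (t=1,i=9, bit13=0)
  nb .##..: next=.  (t=0,i=1, bit12=0)
  nb .#.##: next=.  (t=2,i=14, bit11=0)
  nb .#.#.: next=.  (t=9,i=3, bit10=0)
  nb .#..#: next=.  (t=11,i=7, bit9=0)
  nb .#...: next=#  (t=0,i=9, bit8=1)
  nb ..###: next=#  (t=0,i=4, bit7=1)
  nb ..##.: next=.  (t=0,i=0, bit6=0)
  nb ..#.#: next=#  (t=2,i=13, bit5=1)
  nb ..#..: next=#  (t=3,i=13, bit4=1)
  nb ...##: next=.  (t=0,i=14, bit3=0)
  nb ...#.: next=.  (t=2,i=12, bit2=0)
  nb ....#: next=.  (t=0,i=13, bit1=0)
  nb .....: next=#  (t=0,i=11, bit0=1)
  bits 00100001100101000100000110110001 = 563364273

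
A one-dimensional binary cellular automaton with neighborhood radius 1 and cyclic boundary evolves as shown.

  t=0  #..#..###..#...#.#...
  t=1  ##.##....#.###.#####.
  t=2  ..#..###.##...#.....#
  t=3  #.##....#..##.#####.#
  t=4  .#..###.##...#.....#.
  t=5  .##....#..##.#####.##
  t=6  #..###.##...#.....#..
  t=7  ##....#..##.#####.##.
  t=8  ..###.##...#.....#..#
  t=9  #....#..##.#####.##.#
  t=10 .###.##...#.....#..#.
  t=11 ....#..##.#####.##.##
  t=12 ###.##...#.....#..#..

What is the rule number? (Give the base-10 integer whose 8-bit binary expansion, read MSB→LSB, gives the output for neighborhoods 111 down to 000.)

  ###|.  b7=0 t=0,i=7
  ##.|.  b6=0 t=0,i=8
  #.#|#  b5=1 t=0,i=16
  #..|#  b4=1 t=0,i=1
  .##|.  b3=0 t=0,i=6
  .#.|#  b2=1 t=0,i=0
  ..#|.  b1=0 t=0,i=2
  ...|#  b0=1 t=0,i=13
  bits 00110101 = 53

53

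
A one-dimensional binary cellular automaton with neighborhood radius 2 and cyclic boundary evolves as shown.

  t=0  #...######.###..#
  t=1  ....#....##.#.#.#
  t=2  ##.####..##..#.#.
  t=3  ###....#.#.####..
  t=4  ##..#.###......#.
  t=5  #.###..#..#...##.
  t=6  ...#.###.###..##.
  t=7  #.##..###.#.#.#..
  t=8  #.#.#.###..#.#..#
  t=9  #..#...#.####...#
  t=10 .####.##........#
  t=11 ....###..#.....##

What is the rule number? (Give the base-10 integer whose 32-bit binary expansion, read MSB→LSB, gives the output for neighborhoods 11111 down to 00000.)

709191156

  #####|.  b31=0 t=0,i=6
  ####.|.  b30=0 t=0,i=8
  ###.#|#  b29=1 t=0,i=9
  ###..|.  b28=0 t=0,i=13
  ##.##|#  b27=1 t=0,i=10
  ##.#.|.  b26=0 t=1,i=11
  ##..#|#  b25=1 t=0,i=14
  ##...|.  b24=0 t=0,i=1
  #.###|.  b23=0 t=0,i=11
  #.##.|#  b22=1 t=2,i=0
  #.#.#|.  b21=0 t=1,i=12
  #.#..|.  b20=0 t=1,i=16
  #..##|.  b19=0 t=0,i=15
  #..#.|#  b18=1 t=2,i=12
  #...#|.  b17=0 t=0,i=2
  #....|#  b16=1 t=1,i=1
  .####|.  b15=0 t=0,i=5
  .###.|#  b14=1 t=0,i=12
  .##.#|#  b13=1 t=1,i=10
  .##..|.  b12=0 t=0,i=0
  .#.##|.  b11=0 t=2,i=16
  .#.#.|#  b10=1 t=1,i=13
  .#..#|.  b9=0 t=5,i=8
  .#...|#  b8=1 t=1,i=0
  ..###|#  b7=1 t=0,i=4
  ..##.|#  b6=1 t=0,i=16
  ..#.#|#  b5=1 t=2,i=13
  ..#..|#  b4=1 t=1,i=4
  ...##|.  b3=0 t=0,i=3
  ...#.|#  b2=1 t=1,i=3
  ....#|.  b1=0 t=1,i=2
  .....|.  b0=0 t=4,i=11
  bits 00101010010001010110010111110100 = 709191156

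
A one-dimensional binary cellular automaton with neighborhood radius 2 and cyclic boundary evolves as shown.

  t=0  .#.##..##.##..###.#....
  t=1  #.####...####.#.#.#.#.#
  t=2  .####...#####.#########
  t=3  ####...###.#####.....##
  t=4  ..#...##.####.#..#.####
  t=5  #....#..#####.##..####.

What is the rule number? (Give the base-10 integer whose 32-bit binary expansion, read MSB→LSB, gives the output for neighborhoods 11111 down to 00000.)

1794219662

  ##### -> .   bit 31 = 0  t=2,i=10
  ####. -> #   bit 30 = 1  t=1,i=4
  ###.# -> #   bit 29 = 1  t=0,i=16
  ###.. -> .   bit 28 = 0  t=1,i=5
  ##.## -> #   bit 27 = 1  t=0,i=9
  ##.#. -> .   bit 26 = 0  t=0,i=17
  ##..# -> #   bit 25 = 1  t=0,i=5
  ##... -> .   bit 24 = 0  t=1,i=6
  #.### -> #   bit 23 = 1  t=1,i=2
  #.##. -> #   bit 22 = 1  t=0,i=3
  #.#.# -> #   bit 21 = 1  t=1,i=14
  #.#.. -> #   bit 20 = 1  t=0,i=18
  #..## -> .   bit 19 = 0  t=0,i=6
  #..#. -> .   bit 18 = 0  t=4,i=1
  #...# -> .   bit 17 = 0  t=1,i=7
  #.... -> #   bit 16 = 1  t=0,i=20
  .#### -> #   bit 15 = 1  t=1,i=3
  .###. -> .   bit 14 = 0  t=0,i=15
  .##.# -> .   bit 13 = 0  t=0,i=8
  .##.. -> #   bit 12 = 1  t=0,i=4
  .#.## -> #   bit 11 = 1  t=0,i=2
  .#.#. -> #   bit 10 = 1  t=1,i=15
  .#..# -> #   bit 9 = 1  t=4,i=15
  .#... -> .   bit 8 = 0  t=0,i=19
  ..### -> #   bit 7 = 1  t=0,i=14
  ..##. -> .   bit 6 = 0  t=0,i=7
  ..#.# -> .   bit 5 = 0  t=0,i=1
  ..#.. -> .   bit 4 = 0  t=4,i=2
  ...## -> #   bit 3 = 1  t=1,i=8
  ...#. -> #   bit 2 = 1  t=0,i=0
  ....# -> #   bit 1 = 1  t=0,i=22
  ..... -> .   bit 0 = 0  t=0,i=21
  bits 01101010111100011001111010001110 = 1794219662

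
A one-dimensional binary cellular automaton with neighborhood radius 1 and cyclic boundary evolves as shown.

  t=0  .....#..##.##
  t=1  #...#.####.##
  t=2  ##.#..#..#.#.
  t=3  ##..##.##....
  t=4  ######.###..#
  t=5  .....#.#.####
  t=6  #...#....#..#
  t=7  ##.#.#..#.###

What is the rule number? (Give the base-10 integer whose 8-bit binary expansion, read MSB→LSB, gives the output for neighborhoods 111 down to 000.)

  ###|.  b7=0 t=1,i=7
  ##.|#  b6=1 t=0,i=9
  #.#|.  b5=0 t=0,i=10
  #..|#  b4=1 t=0,i=0
  .##|#  b3=1 t=0,i=8
  .#.|.  b2=0 t=0,i=5
  ..#|#  b1=1 t=0,i=4
  ...|.  b0=0 t=0,i=1
  bits 01011010 = 90

90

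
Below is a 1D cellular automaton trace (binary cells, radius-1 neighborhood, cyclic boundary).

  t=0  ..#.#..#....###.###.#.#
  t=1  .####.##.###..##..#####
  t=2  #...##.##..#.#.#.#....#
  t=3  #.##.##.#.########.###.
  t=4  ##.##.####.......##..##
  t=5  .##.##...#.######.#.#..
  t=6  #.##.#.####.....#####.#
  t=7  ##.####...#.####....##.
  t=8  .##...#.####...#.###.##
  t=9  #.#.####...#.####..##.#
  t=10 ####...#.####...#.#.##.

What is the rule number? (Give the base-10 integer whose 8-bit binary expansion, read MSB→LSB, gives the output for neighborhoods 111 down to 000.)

103

  ###|.  b7=0 t=0,i=13
  ##.|#  b6=1 t=0,i=14
  #.#|#  b5=1 t=0,i=3
  #..|.  b4=0 t=0,i=0
  .##|.  b3=0 t=0,i=12
  .#.|#  b2=1 t=0,i=2
  ..#|#  b1=1 t=0,i=1
  ...|#  b0=1 t=0,i=9
  bits 01100111 = 103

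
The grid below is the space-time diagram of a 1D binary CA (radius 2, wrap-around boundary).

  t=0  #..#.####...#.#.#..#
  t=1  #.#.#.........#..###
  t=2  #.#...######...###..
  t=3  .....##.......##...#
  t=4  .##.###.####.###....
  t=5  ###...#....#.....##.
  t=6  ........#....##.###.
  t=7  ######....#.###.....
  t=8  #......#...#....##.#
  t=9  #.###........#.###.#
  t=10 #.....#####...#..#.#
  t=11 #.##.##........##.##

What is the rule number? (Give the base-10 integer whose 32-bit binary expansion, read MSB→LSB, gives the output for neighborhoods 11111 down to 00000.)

  #####|.  b31=0 t=2,i=8
  ####.|.  b30=0 t=0,i=7
  ###.#|#  b29=1 t=1,i=0
  ###..|.  b28=0 t=0,i=8
  ##.##|.  b27=0 t=4,i=3
  ##.#.|.  b26=0 t=1,i=1
  ##..#|.  b25=0 t=0,i=1
  ##...|.  b24=0 t=0,i=9
  #.###|.  b23=0 t=0,i=5
  #.##.|#  b22=1 t=8,i=19
  #.#.#|#  b21=1 t=0,i=14
  #.#..|.  b20=0 t=0,i=16
  #..##|#  b19=1 t=0,i=18
  #..#.|#  b18=1 t=0,i=2
  #...#|.  b17=0 t=0,i=10
  #....|#  b16=1 t=1,i=6
  .####|.  b15=0 t=0,i=6
  .###.|.  b14=0 t=2,i=16
  .##.#|#  b13=1 t=4,i=2
  .##..|#  b12=1 t=0,i=0
  .#.##|#  b11=1 t=0,i=4
  .#.#.|.  b10=0 t=0,i=13
  .#..#|#  b9=1 t=0,i=17
  .#...|.  b8=0 t=1,i=5
  ..###|#  b7=1 t=1,i=17
  ..##.|#  b6=1 t=0,i=19
  ..#.#|.  b5=0 t=0,i=3
  ..#..|.  b4=0 t=1,i=14
  ...##|#  b3=1 t=2,i=5
  ...#.|.  b2=0 t=0,i=11
  ....#|.  b1=0 t=1,i=12
  .....|#  b0=1 t=1,i=7
  bits 00100000011011010011101011001001 = 544029385

544029385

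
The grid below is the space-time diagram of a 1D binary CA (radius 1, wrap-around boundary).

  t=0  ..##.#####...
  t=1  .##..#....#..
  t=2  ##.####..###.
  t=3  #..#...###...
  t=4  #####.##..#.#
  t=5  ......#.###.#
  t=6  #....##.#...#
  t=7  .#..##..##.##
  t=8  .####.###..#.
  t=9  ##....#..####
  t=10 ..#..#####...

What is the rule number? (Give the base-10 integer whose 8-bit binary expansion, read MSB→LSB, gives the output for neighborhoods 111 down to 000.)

30

  nb ###: next=.  (t=0,i=6, bit7=0)
  nb ##.: next=.  (t=0,i=3, bit6=0)
  nb #.#: next=.  (t=0,i=4, bit5=0)
  nb #..: next=#  (t=0,i=10, bit4=1)
  nb .##: next=#  (t=0,i=2, bit3=1)
  nb .#.: next=#  (t=1,i=5, bit2=1)
  nb ..#: next=#  (t=0,i=1, bit1=1)
  nb ...: next=.  (t=0,i=0, bit0=0)
  bits 00011110 = 30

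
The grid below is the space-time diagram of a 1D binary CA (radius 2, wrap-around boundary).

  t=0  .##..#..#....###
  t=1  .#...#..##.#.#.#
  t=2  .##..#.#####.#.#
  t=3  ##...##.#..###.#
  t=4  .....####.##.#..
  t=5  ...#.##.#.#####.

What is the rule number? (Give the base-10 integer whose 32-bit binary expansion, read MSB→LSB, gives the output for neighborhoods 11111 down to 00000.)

  #####|.  b31=0 t=2,i=9
  ####.|.  b30=0 t=2,i=10
  ###.#|#  b29=1 t=0,i=15
  ###..|.  b28=0 t=3,i=1
  ##.##|.  b27=0 t=0,i=0
  ##.#.|#  b26=1 t=1,i=10
  ##..#|.  b25=0 t=0,i=3
  ##...|.  b24=0 t=3,i=2
  #.###|.  b23=0 t=2,i=7
  #.##.|#  b22=1 t=0,i=1
  #.#.#|#  b21=1 t=1,i=11
  #.#..|#  b20=1 t=1,i=1
  #..##|#  b19=1 t=1,i=7
  #..#.|.  b18=0 t=0,i=4
  #...#|.  b17=0 t=1,i=3
  #....|.  b16=0 t=0,i=10
  .####|#  b15=1 t=2,i=8
  .###.|.  b14=0 t=0,i=14
  .##.#|#  b13=1 t=1,i=9
  .##..|.  b12=0 t=0,i=2
  .#.##|#  b11=1 t=2,i=0
  .#.#.|.  b10=0 t=1,i=0
  .#..#|.  b9=0 t=0,i=6
  .#...|#  b8=1 t=0,i=9
  ..###|#  b7=1 t=0,i=13
  ..##.|#  b6=1 t=1,i=8
  ..#.#|#  b5=1 t=2,i=5
  ..#..|#  b4=1 t=0,i=5
  ...##|.  b3=0 t=0,i=12
  ...#.|.  b2=0 t=1,i=4
  ....#|#  b1=1 t=0,i=11
  .....|.  b0=0 t=4,i=0
  bits 00100100011110001010100111110010 = 611887602

611887602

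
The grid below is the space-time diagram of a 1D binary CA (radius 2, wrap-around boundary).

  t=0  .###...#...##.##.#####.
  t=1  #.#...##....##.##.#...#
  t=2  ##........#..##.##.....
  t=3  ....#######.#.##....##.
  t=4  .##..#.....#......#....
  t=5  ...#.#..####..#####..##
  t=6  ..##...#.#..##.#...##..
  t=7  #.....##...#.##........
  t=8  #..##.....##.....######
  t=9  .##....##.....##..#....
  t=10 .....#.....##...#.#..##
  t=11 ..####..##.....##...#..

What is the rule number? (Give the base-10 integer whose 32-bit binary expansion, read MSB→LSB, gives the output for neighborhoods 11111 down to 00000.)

  ##### -> .   bit 31 = 0  t=0,i=19
  ####. -> .   bit 30 = 0  t=0,i=20
  ###.# -> .   bit 29 = 0  t=3,i=10
  ###.. -> .   bit 28 = 0  t=0,i=3
  ##.## -> #   bit 27 = 1  t=0,i=13
  ##.#. -> #   bit 26 = 1  t=1,i=1
  ##..# -> #   bit 25 = 1  t=0,i=22
  ##... -> .   bit 24 = 0  t=0,i=4
  #.### -> .   bit 23 = 0  t=0,i=17
  #.##. -> .   bit 22 = 0  t=0,i=14
  #.#.# -> .   bit 21 = 0  t=3,i=12
  #.#.. -> .   bit 20 = 0  t=1,i=2
  #..## -> #   bit 19 = 1  t=0,i=0
  #..#. -> .   bit 18 = 0  t=4,i=4
  #...# -> .   bit 17 = 0  t=0,i=5
  #.... -> .   bit 16 = 0  t=1,i=9
  .#### -> #   bit 15 = 1  t=0,i=18
  .###. -> #   bit 14 = 1  t=0,i=2
  .##.# -> #   bit 13 = 1  t=0,i=12
  .##.. -> .   bit 12 = 0  t=1,i=7
  .#.## -> .   bit 11 = 0  t=3,i=13
  .#.#. -> .   bit 10 = 0  t=5,i=4
  .#..# -> .   bit 9 = 0  t=2,i=11
  .#... -> .   bit 8 = 0  t=0,i=8
  ..### -> .   bit 7 = 0  t=0,i=1
  ..##. -> .   bit 6 = 0  t=0,i=11
  ..#.# -> #   bit 5 = 1  t=5,i=3
  ..#.. -> #   bit 4 = 1  t=0,i=7
  ...## -> .   bit 3 = 0  t=0,i=10
  ...#. -> #   bit 2 = 1  t=0,i=6
  ....# -> #   bit 1 = 1  t=1,i=10
  ..... -> #   bit 0 = 1  t=2,i=4
  bits 00001110000010001110000000110111 = 235462711

235462711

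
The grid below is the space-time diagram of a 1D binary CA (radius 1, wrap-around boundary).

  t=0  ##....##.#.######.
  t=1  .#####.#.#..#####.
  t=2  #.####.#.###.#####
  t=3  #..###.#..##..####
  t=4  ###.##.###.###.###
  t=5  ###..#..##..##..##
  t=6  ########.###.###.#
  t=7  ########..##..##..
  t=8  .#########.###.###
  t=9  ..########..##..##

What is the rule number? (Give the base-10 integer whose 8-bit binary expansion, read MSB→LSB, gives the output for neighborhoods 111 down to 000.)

  nb ###: next=#  (t=0,i=12, bit7=1)
  nb ##.: next=#  (t=0,i=1, bit6=1)
  nb #.#: next=.  (t=0,i=8, bit5=0)
  nb #..: next=#  (t=0,i=2, bit4=1)
  nb .##: next=.  (t=0,i=0, bit3=0)
  nb .#.: next=#  (t=0,i=9, bit2=1)
  nb ..#: next=#  (t=0,i=5, bit1=1)
  nb ...: next=#  (t=0,i=3, bit0=1)
  bits 11010111 = 215

215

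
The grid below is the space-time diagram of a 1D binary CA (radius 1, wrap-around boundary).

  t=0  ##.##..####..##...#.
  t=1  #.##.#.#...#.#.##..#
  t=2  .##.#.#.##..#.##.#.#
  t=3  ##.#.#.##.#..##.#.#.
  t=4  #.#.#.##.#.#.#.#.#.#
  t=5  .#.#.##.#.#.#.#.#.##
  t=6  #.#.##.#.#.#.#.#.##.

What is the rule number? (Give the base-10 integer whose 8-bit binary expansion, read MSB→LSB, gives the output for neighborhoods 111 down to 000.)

57

  ### -> .   bit 7 = 0  t=0,i=8
  ##. -> .   bit 6 = 0  t=0,i=1
  #.# -> #   bit 5 = 1  t=0,i=2
  #.. -> #   bit 4 = 1  t=0,i=5
  .## -> #   bit 3 = 1  t=0,i=0
  .#. -> .   bit 2 = 0  t=0,i=18
  ..# -> .   bit 1 = 0  t=0,i=6
  ... -> #   bit 0 = 1  t=0,i=16
  bits 00111001 = 57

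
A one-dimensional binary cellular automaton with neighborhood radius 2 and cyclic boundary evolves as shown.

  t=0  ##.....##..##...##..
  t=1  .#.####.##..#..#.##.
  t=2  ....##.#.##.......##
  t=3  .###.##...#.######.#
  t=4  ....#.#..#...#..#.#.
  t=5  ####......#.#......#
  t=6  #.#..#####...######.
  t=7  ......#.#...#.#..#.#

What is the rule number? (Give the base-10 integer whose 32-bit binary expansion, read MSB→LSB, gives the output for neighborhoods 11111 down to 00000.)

  nb #####: next=.  (t=3,i=14, bit31=0)
  nb ####.: next=#  (t=1,i=5, bit30=1)
  nb ###.#: next=.  (t=1,i=6, bit29=0)
  nb ###..: next=.  (t=5,i=3, bit28=0)
  nb ##.##: next=#  (t=1,i=7, bit27=1)
  nb ##.#.: next=#  (t=2,i=6, bit26=1)
  nb ##..#: next=#  (t=0,i=9, bit25=1)
  nb ##...: next=.  (t=0,i=2, bit24=0)
  nb #.###: next=.  (t=1,i=3, bit23=0)
  nb #.##.: next=.  (t=1,i=8, bit22=0)
  nb #.#.#: next=.  (t=2,i=7, bit21=0)
  nb #.#..: next=.  (t=4,i=6, bit20=0)
  nb #..##: next=.  (t=0,i=10, bit19=0)
  nb #..#.: next=.  (t=1,i=0, bit18=0)
  nb #...#: next=.  (t=0,i=14, bit17=0)
  nb #....: next=#  (t=0,i=3, bit16=1)
  nb .####: next=#  (t=1,i=4, bit15=1)
  nb .###.: next=.  (t=3,i=2, bit14=0)
  nb .##.#: next=#  (t=2,i=5, bit13=1)
  nb .##..: next=#  (t=0,i=1, bit12=1)
  nb .#.##: next=.  (t=1,i=2, bit11=0)
  nb .#.#.: next=.  (t=4,i=5, bit10=0)
  nb .#..#: next=.  (t=1,i=13, bit9=0)
  nb .#...: next=#  (t=4,i=10, bit8=1)
  nb ..###: next=.  (t=5,i=19, bit7=0)
  nb ..##.: next=.  (t=0,i=0, bit6=0)
  nb ..#.#: next=.  (t=1,i=1, bit5=0)
  nb ..#..: next=.  (t=1,i=12, bit4=0)
  nb ...##: next=#  (t=0,i=6, bit3=1)
  nb ...#.: next=#  (t=3,i=9, bit2=1)
  nb ....#: next=#  (t=0,i=5, bit1=1)
  nb .....: next=#  (t=0,i=4, bit0=1)
  bits 01001110000000011011000100001111 = 1308733711

1308733711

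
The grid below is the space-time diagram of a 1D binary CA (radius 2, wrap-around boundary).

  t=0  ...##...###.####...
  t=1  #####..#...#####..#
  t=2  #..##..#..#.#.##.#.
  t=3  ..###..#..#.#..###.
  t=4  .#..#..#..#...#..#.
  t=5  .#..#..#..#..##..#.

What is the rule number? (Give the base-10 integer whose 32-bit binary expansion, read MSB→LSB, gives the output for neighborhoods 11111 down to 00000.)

  ##### -> .   bit 31 = 0  t=1,i=1
  ####. -> #   bit 30 = 1  t=0,i=14
  ###.# -> .   bit 29 = 0  t=0,i=10
  ###.. -> #   bit 28 = 1  t=0,i=15
  ##.## -> #   bit 27 = 1  t=0,i=11
  ##.#. -> #   bit 26 = 1  t=2,i=16
  ##..# -> .   bit 25 = 0  t=1,i=5
  ##... -> .   bit 24 = 0  t=0,i=5
  #.### -> #   bit 23 = 1  t=0,i=12
  #.##. -> .   bit 22 = 0  t=2,i=14
  #.#.# -> #   bit 21 = 1  t=2,i=12
  #.#.. -> .   bit 20 = 0  t=2,i=0
  #..## -> #   bit 19 = 1  t=1,i=17
  #..#. -> .   bit 18 = 0  t=1,i=6
  #...# -> .   bit 17 = 0  t=0,i=6
  #.... -> .   bit 16 = 0  t=0,i=17
  .#### -> #   bit 15 = 1  t=0,i=13
  .###. -> .   bit 14 = 0  t=0,i=9
  .##.# -> #   bit 13 = 1  t=2,i=15
  .##.. -> #   bit 12 = 1  t=0,i=4
  .#.## -> .   bit 11 = 0  t=2,i=13
  .#.#. -> .   bit 10 = 0  t=2,i=11
  .#..# -> .   bit 9 = 0  t=2,i=1
  .#... -> .   bit 8 = 0  t=1,i=8
  ..### -> .   bit 7 = 0  t=0,i=8
  ..##. -> #   bit 6 = 1  t=0,i=3
  ..#.# -> #   bit 5 = 1  t=2,i=10
  ..#.. -> #   bit 4 = 1  t=1,i=7
  ...## -> #   bit 3 = 1  t=0,i=2
  ...#. -> #   bit 2 = 1  t=4,i=13
  ....# -> #   bit 1 = 1  t=0,i=1
  ..... -> #   bit 0 = 1  t=0,i=0
  bits 01011100101010001011000001111111 = 1554559103

1554559103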